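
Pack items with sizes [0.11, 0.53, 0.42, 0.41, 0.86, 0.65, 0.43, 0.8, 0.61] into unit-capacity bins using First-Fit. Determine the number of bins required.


Place items sequentially using First-Fit:
  Item 0.11 -> new Bin 1
  Item 0.53 -> Bin 1 (now 0.64)
  Item 0.42 -> new Bin 2
  Item 0.41 -> Bin 2 (now 0.83)
  Item 0.86 -> new Bin 3
  Item 0.65 -> new Bin 4
  Item 0.43 -> new Bin 5
  Item 0.8 -> new Bin 6
  Item 0.61 -> new Bin 7
Total bins used = 7

7


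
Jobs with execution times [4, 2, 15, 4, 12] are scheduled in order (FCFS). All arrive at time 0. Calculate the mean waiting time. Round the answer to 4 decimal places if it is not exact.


FCFS order (as given): [4, 2, 15, 4, 12]
Waiting times:
  Job 1: wait = 0
  Job 2: wait = 4
  Job 3: wait = 6
  Job 4: wait = 21
  Job 5: wait = 25
Sum of waiting times = 56
Average waiting time = 56/5 = 11.2

11.2


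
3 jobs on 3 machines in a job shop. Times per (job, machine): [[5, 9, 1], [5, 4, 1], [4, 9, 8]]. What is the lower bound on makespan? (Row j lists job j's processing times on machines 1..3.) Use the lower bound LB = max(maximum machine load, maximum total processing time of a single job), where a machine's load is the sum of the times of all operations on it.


Machine loads:
  Machine 1: 5 + 5 + 4 = 14
  Machine 2: 9 + 4 + 9 = 22
  Machine 3: 1 + 1 + 8 = 10
Max machine load = 22
Job totals:
  Job 1: 15
  Job 2: 10
  Job 3: 21
Max job total = 21
Lower bound = max(22, 21) = 22

22


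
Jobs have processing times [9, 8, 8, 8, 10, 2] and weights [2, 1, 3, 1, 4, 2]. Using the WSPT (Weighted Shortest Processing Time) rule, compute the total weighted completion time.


Compute p/w ratios and sort ascending (WSPT): [(2, 2), (10, 4), (8, 3), (9, 2), (8, 1), (8, 1)]
Compute weighted completion times:
  Job (p=2,w=2): C=2, w*C=2*2=4
  Job (p=10,w=4): C=12, w*C=4*12=48
  Job (p=8,w=3): C=20, w*C=3*20=60
  Job (p=9,w=2): C=29, w*C=2*29=58
  Job (p=8,w=1): C=37, w*C=1*37=37
  Job (p=8,w=1): C=45, w*C=1*45=45
Total weighted completion time = 252

252


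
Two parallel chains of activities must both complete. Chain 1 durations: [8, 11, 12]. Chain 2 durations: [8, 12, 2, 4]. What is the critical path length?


Path A total = 8 + 11 + 12 = 31
Path B total = 8 + 12 + 2 + 4 = 26
Critical path = longest path = max(31, 26) = 31

31


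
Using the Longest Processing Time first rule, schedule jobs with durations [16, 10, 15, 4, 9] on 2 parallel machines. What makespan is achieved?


Sort jobs in decreasing order (LPT): [16, 15, 10, 9, 4]
Assign each job to the least loaded machine:
  Machine 1: jobs [16, 9, 4], load = 29
  Machine 2: jobs [15, 10], load = 25
Makespan = max load = 29

29


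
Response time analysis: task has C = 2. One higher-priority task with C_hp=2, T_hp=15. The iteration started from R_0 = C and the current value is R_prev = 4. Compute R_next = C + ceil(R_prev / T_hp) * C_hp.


R_next = C + ceil(R_prev / T_hp) * C_hp
ceil(4 / 15) = ceil(0.2667) = 1
Interference = 1 * 2 = 2
R_next = 2 + 2 = 4
R_next = R_prev, so the iteration has converged (response time = 4).

4


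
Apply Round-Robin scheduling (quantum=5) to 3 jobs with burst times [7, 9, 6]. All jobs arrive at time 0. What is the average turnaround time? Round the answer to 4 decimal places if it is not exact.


Time quantum = 5
Execution trace:
  J1 runs 5 units, time = 5
  J2 runs 5 units, time = 10
  J3 runs 5 units, time = 15
  J1 runs 2 units, time = 17
  J2 runs 4 units, time = 21
  J3 runs 1 units, time = 22
Finish times: [17, 21, 22]
Average turnaround = 60/3 = 20.0

20.0


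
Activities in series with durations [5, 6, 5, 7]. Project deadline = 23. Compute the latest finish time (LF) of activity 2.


LF(activity 2) = deadline - sum of successor durations
Successors: activities 3 through 4 with durations [5, 7]
Sum of successor durations = 12
LF = 23 - 12 = 11

11


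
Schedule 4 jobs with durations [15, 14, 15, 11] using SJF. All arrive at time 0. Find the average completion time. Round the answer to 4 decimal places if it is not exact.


SJF order (ascending): [11, 14, 15, 15]
Completion times:
  Job 1: burst=11, C=11
  Job 2: burst=14, C=25
  Job 3: burst=15, C=40
  Job 4: burst=15, C=55
Average completion = 131/4 = 32.75

32.75


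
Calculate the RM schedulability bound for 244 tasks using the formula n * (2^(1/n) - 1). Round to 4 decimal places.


Compute 2^(1/244) = 1.0028448059
Subtract 1: 1.0028448059 - 1 = 0.0028448059
Multiply by n: 244 * 0.0028448059 = 0.6941326396
Round to 4 dp: 0.6941

0.6941


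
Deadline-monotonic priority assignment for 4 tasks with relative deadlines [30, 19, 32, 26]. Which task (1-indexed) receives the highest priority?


Sort tasks by relative deadline (ascending):
  Task 2: deadline = 19
  Task 4: deadline = 26
  Task 1: deadline = 30
  Task 3: deadline = 32
Priority order (highest first): [2, 4, 1, 3]
Highest priority task = 2

2


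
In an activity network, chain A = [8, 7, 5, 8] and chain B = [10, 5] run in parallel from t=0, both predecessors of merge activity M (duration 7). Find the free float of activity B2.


ES(B2) = sum of predecessors on chain B = 10
EF(B2) = ES + duration = 10 + 5 = 15
Successor of B2 is M. ES(M) = max(sum(A), sum(B)) = max(28, 15) = 28
Free float = ES(successor) - EF(current) = 28 - 15 = 13

13


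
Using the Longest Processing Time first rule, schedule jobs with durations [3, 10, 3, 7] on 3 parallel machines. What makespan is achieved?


Sort jobs in decreasing order (LPT): [10, 7, 3, 3]
Assign each job to the least loaded machine:
  Machine 1: jobs [10], load = 10
  Machine 2: jobs [7], load = 7
  Machine 3: jobs [3, 3], load = 6
Makespan = max load = 10

10


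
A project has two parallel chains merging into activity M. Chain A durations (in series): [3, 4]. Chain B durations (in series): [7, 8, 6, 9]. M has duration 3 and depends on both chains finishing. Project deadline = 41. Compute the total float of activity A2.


Forward pass: ES(A2) = sum of predecessors on chain A = 3
EF = ES + duration = 3 + 4 = 7
Backward pass: LF(M) = deadline = 41; LS(M) = 41 - 3 = 38
LF(A2) = LS(M) - sum(successors on chain A) = 38 - 0 = 38
LS = LF - duration = 38 - 4 = 34
Total float = LS - ES = 34 - 3 = 31

31


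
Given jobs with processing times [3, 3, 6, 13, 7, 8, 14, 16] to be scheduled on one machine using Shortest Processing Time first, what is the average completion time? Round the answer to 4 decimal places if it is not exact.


Sort jobs by processing time (SPT order): [3, 3, 6, 7, 8, 13, 14, 16]
Compute completion times sequentially:
  Job 1: processing = 3, completes at 3
  Job 2: processing = 3, completes at 6
  Job 3: processing = 6, completes at 12
  Job 4: processing = 7, completes at 19
  Job 5: processing = 8, completes at 27
  Job 6: processing = 13, completes at 40
  Job 7: processing = 14, completes at 54
  Job 8: processing = 16, completes at 70
Sum of completion times = 231
Average completion time = 231/8 = 28.875

28.875


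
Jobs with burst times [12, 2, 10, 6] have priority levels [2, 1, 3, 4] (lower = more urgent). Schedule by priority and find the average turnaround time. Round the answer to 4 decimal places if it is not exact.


Sort by priority (ascending = highest first):
Order: [(1, 2), (2, 12), (3, 10), (4, 6)]
Completion times:
  Priority 1, burst=2, C=2
  Priority 2, burst=12, C=14
  Priority 3, burst=10, C=24
  Priority 4, burst=6, C=30
Average turnaround = 70/4 = 17.5

17.5


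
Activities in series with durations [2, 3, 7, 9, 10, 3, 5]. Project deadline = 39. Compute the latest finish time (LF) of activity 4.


LF(activity 4) = deadline - sum of successor durations
Successors: activities 5 through 7 with durations [10, 3, 5]
Sum of successor durations = 18
LF = 39 - 18 = 21

21


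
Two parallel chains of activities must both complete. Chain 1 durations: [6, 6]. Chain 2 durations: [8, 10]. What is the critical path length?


Path A total = 6 + 6 = 12
Path B total = 8 + 10 = 18
Critical path = longest path = max(12, 18) = 18

18


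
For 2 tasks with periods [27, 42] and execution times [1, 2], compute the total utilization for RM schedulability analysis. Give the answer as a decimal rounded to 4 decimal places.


Compute individual utilizations (exact fractions):
  Task 1: C/T = 1/27 (approx. 0.037)
  Task 2: C/T = 2/42 = 1/21 (approx. 0.0476)
Total utilization U = 1/27 + 1/21 = 16/189
Rounded to 4 decimal places: U = 0.0847
RM (Liu & Layland) bound for 2 tasks = 0.828427; compare with U = 16/189 (approx. 0.084656)
U <= bound, so schedulable by RM sufficient condition.

0.0847


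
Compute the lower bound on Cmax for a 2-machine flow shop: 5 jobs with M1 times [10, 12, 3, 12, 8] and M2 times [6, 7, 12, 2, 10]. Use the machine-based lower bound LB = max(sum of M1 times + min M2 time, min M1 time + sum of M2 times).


LB1 = sum(M1 times) + min(M2 times) = 45 + 2 = 47
LB2 = min(M1 times) + sum(M2 times) = 3 + 37 = 40
Lower bound = max(LB1, LB2) = max(47, 40) = 47

47


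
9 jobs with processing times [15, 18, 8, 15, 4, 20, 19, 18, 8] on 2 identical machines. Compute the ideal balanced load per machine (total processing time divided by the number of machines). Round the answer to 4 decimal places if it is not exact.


Total processing time = 15 + 18 + 8 + 15 + 4 + 20 + 19 + 18 + 8 = 125
Number of machines = 2
Ideal balanced load = 125 / 2 = 62.5

62.5


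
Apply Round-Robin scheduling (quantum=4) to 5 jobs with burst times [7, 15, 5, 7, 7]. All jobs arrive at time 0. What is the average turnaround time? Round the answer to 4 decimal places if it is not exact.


Time quantum = 4
Execution trace:
  J1 runs 4 units, time = 4
  J2 runs 4 units, time = 8
  J3 runs 4 units, time = 12
  J4 runs 4 units, time = 16
  J5 runs 4 units, time = 20
  J1 runs 3 units, time = 23
  J2 runs 4 units, time = 27
  J3 runs 1 units, time = 28
  J4 runs 3 units, time = 31
  J5 runs 3 units, time = 34
  J2 runs 4 units, time = 38
  J2 runs 3 units, time = 41
Finish times: [23, 41, 28, 31, 34]
Average turnaround = 157/5 = 31.4

31.4


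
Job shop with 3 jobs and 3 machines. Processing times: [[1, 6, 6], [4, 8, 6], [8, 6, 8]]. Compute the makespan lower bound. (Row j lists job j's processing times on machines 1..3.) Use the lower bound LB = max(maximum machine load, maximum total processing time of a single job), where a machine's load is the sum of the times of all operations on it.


Machine loads:
  Machine 1: 1 + 4 + 8 = 13
  Machine 2: 6 + 8 + 6 = 20
  Machine 3: 6 + 6 + 8 = 20
Max machine load = 20
Job totals:
  Job 1: 13
  Job 2: 18
  Job 3: 22
Max job total = 22
Lower bound = max(20, 22) = 22

22


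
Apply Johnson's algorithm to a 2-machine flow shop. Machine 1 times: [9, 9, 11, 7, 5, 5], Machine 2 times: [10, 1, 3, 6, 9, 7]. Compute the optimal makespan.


Apply Johnson's rule:
  Group 1 (a <= b): [(5, 5, 9), (6, 5, 7), (1, 9, 10)]
  Group 2 (a > b): [(4, 7, 6), (3, 11, 3), (2, 9, 1)]
Optimal job order: [5, 6, 1, 4, 3, 2]
Schedule:
  Job 5: M1 done at 5, M2 done at 14
  Job 6: M1 done at 10, M2 done at 21
  Job 1: M1 done at 19, M2 done at 31
  Job 4: M1 done at 26, M2 done at 37
  Job 3: M1 done at 37, M2 done at 40
  Job 2: M1 done at 46, M2 done at 47
Makespan = 47

47


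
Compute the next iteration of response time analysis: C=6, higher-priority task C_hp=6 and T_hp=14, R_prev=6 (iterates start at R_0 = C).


R_next = C + ceil(R_prev / T_hp) * C_hp
ceil(6 / 14) = ceil(0.4286) = 1
Interference = 1 * 6 = 6
R_next = 6 + 6 = 12

12


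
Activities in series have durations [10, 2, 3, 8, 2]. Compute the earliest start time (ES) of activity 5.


Activity 5 starts after activities 1 through 4 complete.
Predecessor durations: [10, 2, 3, 8]
ES = 10 + 2 + 3 + 8 = 23

23


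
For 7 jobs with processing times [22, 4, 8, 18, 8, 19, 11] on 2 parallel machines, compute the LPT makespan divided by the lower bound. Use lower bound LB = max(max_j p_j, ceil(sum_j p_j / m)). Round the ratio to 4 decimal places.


LPT order: [22, 19, 18, 11, 8, 8, 4]
Machine loads after assignment: [45, 45]
LPT makespan = 45
Lower bound = max(max_job, ceil(total/2)) = max(22, 45) = 45
Ratio = 45 / 45 = 1.0

1.0


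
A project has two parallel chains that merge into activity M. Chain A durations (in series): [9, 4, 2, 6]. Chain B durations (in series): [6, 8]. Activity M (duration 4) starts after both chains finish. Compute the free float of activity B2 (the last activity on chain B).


ES(B2) = sum of predecessors on chain B = 6
EF(B2) = ES + duration = 6 + 8 = 14
Successor of B2 is M. ES(M) = max(sum(A), sum(B)) = max(21, 14) = 21
Free float = ES(successor) - EF(current) = 21 - 14 = 7

7


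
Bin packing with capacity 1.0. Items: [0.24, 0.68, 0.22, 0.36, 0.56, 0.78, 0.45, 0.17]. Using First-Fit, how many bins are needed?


Place items sequentially using First-Fit:
  Item 0.24 -> new Bin 1
  Item 0.68 -> Bin 1 (now 0.92)
  Item 0.22 -> new Bin 2
  Item 0.36 -> Bin 2 (now 0.58)
  Item 0.56 -> new Bin 3
  Item 0.78 -> new Bin 4
  Item 0.45 -> new Bin 5
  Item 0.17 -> Bin 2 (now 0.75)
Total bins used = 5

5


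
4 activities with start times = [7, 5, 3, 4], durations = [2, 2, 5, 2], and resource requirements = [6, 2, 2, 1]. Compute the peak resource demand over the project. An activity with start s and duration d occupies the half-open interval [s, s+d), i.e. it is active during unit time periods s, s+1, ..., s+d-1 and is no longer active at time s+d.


Each activity i is active on [start_i, start_i + duration_i).
Compute total resource usage per time slot:
  t=0: active resources = [], total = 0
  t=1: active resources = [], total = 0
  t=2: active resources = [], total = 0
  t=3: active resources = [2], total = 2
  t=4: active resources = [2, 1], total = 3
  t=5: active resources = [2, 2, 1], total = 5
  t=6: active resources = [2, 2], total = 4
  t=7: active resources = [6, 2], total = 8
  t=8: active resources = [6], total = 6
Peak resource demand = 8

8


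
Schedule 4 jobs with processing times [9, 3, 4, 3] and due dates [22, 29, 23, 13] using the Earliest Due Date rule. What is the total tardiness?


Sort by due date (EDD order): [(3, 13), (9, 22), (4, 23), (3, 29)]
Compute completion times and tardiness:
  Job 1: p=3, d=13, C=3, tardiness=max(0,3-13)=0
  Job 2: p=9, d=22, C=12, tardiness=max(0,12-22)=0
  Job 3: p=4, d=23, C=16, tardiness=max(0,16-23)=0
  Job 4: p=3, d=29, C=19, tardiness=max(0,19-29)=0
Total tardiness = 0

0


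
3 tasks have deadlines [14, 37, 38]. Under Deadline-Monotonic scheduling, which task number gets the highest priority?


Sort tasks by relative deadline (ascending):
  Task 1: deadline = 14
  Task 2: deadline = 37
  Task 3: deadline = 38
Priority order (highest first): [1, 2, 3]
Highest priority task = 1

1


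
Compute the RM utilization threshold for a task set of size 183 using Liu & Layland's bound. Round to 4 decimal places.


Compute 2^(1/183) = 1.0037948719
Subtract 1: 1.0037948719 - 1 = 0.0037948719
Multiply by n: 183 * 0.0037948719 = 0.6944615577
Round to 4 dp: 0.6945

0.6945


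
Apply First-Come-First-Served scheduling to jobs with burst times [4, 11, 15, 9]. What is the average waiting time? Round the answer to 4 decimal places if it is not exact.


FCFS order (as given): [4, 11, 15, 9]
Waiting times:
  Job 1: wait = 0
  Job 2: wait = 4
  Job 3: wait = 15
  Job 4: wait = 30
Sum of waiting times = 49
Average waiting time = 49/4 = 12.25

12.25


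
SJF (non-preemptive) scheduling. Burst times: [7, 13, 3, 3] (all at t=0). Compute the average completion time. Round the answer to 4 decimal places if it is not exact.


SJF order (ascending): [3, 3, 7, 13]
Completion times:
  Job 1: burst=3, C=3
  Job 2: burst=3, C=6
  Job 3: burst=7, C=13
  Job 4: burst=13, C=26
Average completion = 48/4 = 12.0

12.0


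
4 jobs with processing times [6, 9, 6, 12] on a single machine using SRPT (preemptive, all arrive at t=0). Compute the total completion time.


Since all jobs arrive at t=0, SRPT equals SPT ordering.
SPT order: [6, 6, 9, 12]
Completion times:
  Job 1: p=6, C=6
  Job 2: p=6, C=12
  Job 3: p=9, C=21
  Job 4: p=12, C=33
Total completion time = 6 + 12 + 21 + 33 = 72

72


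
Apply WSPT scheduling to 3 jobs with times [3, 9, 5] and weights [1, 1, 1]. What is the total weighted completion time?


Compute p/w ratios and sort ascending (WSPT): [(3, 1), (5, 1), (9, 1)]
Compute weighted completion times:
  Job (p=3,w=1): C=3, w*C=1*3=3
  Job (p=5,w=1): C=8, w*C=1*8=8
  Job (p=9,w=1): C=17, w*C=1*17=17
Total weighted completion time = 28

28


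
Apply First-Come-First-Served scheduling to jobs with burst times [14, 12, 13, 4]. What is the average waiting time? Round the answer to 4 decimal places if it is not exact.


FCFS order (as given): [14, 12, 13, 4]
Waiting times:
  Job 1: wait = 0
  Job 2: wait = 14
  Job 3: wait = 26
  Job 4: wait = 39
Sum of waiting times = 79
Average waiting time = 79/4 = 19.75

19.75


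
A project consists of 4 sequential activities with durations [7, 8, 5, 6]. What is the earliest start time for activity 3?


Activity 3 starts after activities 1 through 2 complete.
Predecessor durations: [7, 8]
ES = 7 + 8 = 15

15


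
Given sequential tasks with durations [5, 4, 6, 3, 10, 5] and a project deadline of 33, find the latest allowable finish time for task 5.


LF(activity 5) = deadline - sum of successor durations
Successors: activities 6 through 6 with durations [5]
Sum of successor durations = 5
LF = 33 - 5 = 28

28


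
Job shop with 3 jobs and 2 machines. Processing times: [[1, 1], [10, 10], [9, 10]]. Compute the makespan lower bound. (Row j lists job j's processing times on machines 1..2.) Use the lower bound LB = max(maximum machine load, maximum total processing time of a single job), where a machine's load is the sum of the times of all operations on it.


Machine loads:
  Machine 1: 1 + 10 + 9 = 20
  Machine 2: 1 + 10 + 10 = 21
Max machine load = 21
Job totals:
  Job 1: 2
  Job 2: 20
  Job 3: 19
Max job total = 20
Lower bound = max(21, 20) = 21

21


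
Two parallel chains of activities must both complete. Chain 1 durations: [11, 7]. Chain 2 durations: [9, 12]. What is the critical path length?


Path A total = 11 + 7 = 18
Path B total = 9 + 12 = 21
Critical path = longest path = max(18, 21) = 21

21


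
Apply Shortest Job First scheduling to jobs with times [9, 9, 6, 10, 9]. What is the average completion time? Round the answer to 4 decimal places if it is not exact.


SJF order (ascending): [6, 9, 9, 9, 10]
Completion times:
  Job 1: burst=6, C=6
  Job 2: burst=9, C=15
  Job 3: burst=9, C=24
  Job 4: burst=9, C=33
  Job 5: burst=10, C=43
Average completion = 121/5 = 24.2

24.2


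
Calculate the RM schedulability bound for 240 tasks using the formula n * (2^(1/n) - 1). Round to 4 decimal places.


Compute 2^(1/240) = 1.0028922879
Subtract 1: 1.0028922879 - 1 = 0.0028922879
Multiply by n: 240 * 0.0028922879 = 0.6941490960
Round to 4 dp: 0.6941

0.6941


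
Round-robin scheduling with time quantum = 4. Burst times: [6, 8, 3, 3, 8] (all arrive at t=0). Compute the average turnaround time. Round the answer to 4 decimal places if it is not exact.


Time quantum = 4
Execution trace:
  J1 runs 4 units, time = 4
  J2 runs 4 units, time = 8
  J3 runs 3 units, time = 11
  J4 runs 3 units, time = 14
  J5 runs 4 units, time = 18
  J1 runs 2 units, time = 20
  J2 runs 4 units, time = 24
  J5 runs 4 units, time = 28
Finish times: [20, 24, 11, 14, 28]
Average turnaround = 97/5 = 19.4

19.4


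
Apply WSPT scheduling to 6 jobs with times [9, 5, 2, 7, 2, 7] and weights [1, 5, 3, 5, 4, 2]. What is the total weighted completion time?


Compute p/w ratios and sort ascending (WSPT): [(2, 4), (2, 3), (5, 5), (7, 5), (7, 2), (9, 1)]
Compute weighted completion times:
  Job (p=2,w=4): C=2, w*C=4*2=8
  Job (p=2,w=3): C=4, w*C=3*4=12
  Job (p=5,w=5): C=9, w*C=5*9=45
  Job (p=7,w=5): C=16, w*C=5*16=80
  Job (p=7,w=2): C=23, w*C=2*23=46
  Job (p=9,w=1): C=32, w*C=1*32=32
Total weighted completion time = 223

223


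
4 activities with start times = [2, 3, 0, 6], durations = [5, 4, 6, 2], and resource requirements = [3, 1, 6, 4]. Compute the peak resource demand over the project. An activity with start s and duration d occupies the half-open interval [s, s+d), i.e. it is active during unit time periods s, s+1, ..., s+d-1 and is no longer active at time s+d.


Each activity i is active on [start_i, start_i + duration_i).
Compute total resource usage per time slot:
  t=0: active resources = [6], total = 6
  t=1: active resources = [6], total = 6
  t=2: active resources = [3, 6], total = 9
  t=3: active resources = [3, 1, 6], total = 10
  t=4: active resources = [3, 1, 6], total = 10
  t=5: active resources = [3, 1, 6], total = 10
  t=6: active resources = [3, 1, 4], total = 8
  t=7: active resources = [4], total = 4
Peak resource demand = 10

10


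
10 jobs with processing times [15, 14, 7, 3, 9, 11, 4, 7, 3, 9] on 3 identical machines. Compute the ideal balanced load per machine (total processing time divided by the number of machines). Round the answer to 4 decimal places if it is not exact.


Total processing time = 15 + 14 + 7 + 3 + 9 + 11 + 4 + 7 + 3 + 9 = 82
Number of machines = 3
Ideal balanced load = 82 / 3 = 27.3333

27.3333


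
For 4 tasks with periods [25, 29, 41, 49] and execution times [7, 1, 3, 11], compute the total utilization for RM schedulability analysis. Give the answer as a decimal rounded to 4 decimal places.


Compute individual utilizations (exact fractions):
  Task 1: C/T = 7/25 (approx. 0.28)
  Task 2: C/T = 1/29 (approx. 0.0345)
  Task 3: C/T = 3/41 (approx. 0.0732)
  Task 4: C/T = 11/49 (approx. 0.2245)
Total utilization U = 7/25 + 1/29 + 3/41 + 11/49 = 891602/1456525
Rounded to 4 decimal places: U = 0.6121
RM (Liu & Layland) bound for 4 tasks = 0.756828; compare with U = 891602/1456525 (approx. 0.612143)
U <= bound, so schedulable by RM sufficient condition.

0.6121


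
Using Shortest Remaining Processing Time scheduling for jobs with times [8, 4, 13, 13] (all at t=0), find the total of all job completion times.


Since all jobs arrive at t=0, SRPT equals SPT ordering.
SPT order: [4, 8, 13, 13]
Completion times:
  Job 1: p=4, C=4
  Job 2: p=8, C=12
  Job 3: p=13, C=25
  Job 4: p=13, C=38
Total completion time = 4 + 12 + 25 + 38 = 79

79


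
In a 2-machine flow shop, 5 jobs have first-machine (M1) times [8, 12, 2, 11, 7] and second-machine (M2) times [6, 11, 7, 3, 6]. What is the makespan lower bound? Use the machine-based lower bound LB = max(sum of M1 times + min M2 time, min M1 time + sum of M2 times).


LB1 = sum(M1 times) + min(M2 times) = 40 + 3 = 43
LB2 = min(M1 times) + sum(M2 times) = 2 + 33 = 35
Lower bound = max(LB1, LB2) = max(43, 35) = 43

43


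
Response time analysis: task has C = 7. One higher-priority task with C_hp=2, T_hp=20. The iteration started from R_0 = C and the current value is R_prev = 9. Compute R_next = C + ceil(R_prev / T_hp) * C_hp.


R_next = C + ceil(R_prev / T_hp) * C_hp
ceil(9 / 20) = ceil(0.45) = 1
Interference = 1 * 2 = 2
R_next = 7 + 2 = 9
R_next = R_prev, so the iteration has converged (response time = 9).

9


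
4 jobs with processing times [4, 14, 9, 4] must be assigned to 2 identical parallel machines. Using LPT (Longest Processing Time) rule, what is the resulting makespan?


Sort jobs in decreasing order (LPT): [14, 9, 4, 4]
Assign each job to the least loaded machine:
  Machine 1: jobs [14], load = 14
  Machine 2: jobs [9, 4, 4], load = 17
Makespan = max load = 17

17


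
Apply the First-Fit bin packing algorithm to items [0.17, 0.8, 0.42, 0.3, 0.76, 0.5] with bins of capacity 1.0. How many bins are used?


Place items sequentially using First-Fit:
  Item 0.17 -> new Bin 1
  Item 0.8 -> Bin 1 (now 0.97)
  Item 0.42 -> new Bin 2
  Item 0.3 -> Bin 2 (now 0.72)
  Item 0.76 -> new Bin 3
  Item 0.5 -> new Bin 4
Total bins used = 4

4


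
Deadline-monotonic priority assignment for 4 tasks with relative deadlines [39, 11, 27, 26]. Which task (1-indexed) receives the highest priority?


Sort tasks by relative deadline (ascending):
  Task 2: deadline = 11
  Task 4: deadline = 26
  Task 3: deadline = 27
  Task 1: deadline = 39
Priority order (highest first): [2, 4, 3, 1]
Highest priority task = 2

2


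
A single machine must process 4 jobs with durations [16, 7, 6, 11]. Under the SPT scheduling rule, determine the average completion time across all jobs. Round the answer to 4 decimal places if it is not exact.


Sort jobs by processing time (SPT order): [6, 7, 11, 16]
Compute completion times sequentially:
  Job 1: processing = 6, completes at 6
  Job 2: processing = 7, completes at 13
  Job 3: processing = 11, completes at 24
  Job 4: processing = 16, completes at 40
Sum of completion times = 83
Average completion time = 83/4 = 20.75

20.75


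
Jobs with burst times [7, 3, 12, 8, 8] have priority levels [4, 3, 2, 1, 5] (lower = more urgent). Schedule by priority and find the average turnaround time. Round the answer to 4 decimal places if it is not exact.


Sort by priority (ascending = highest first):
Order: [(1, 8), (2, 12), (3, 3), (4, 7), (5, 8)]
Completion times:
  Priority 1, burst=8, C=8
  Priority 2, burst=12, C=20
  Priority 3, burst=3, C=23
  Priority 4, burst=7, C=30
  Priority 5, burst=8, C=38
Average turnaround = 119/5 = 23.8

23.8


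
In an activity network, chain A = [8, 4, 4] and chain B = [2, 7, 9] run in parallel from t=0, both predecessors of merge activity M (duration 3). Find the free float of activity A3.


ES(A3) = sum of predecessors on chain A = 12
EF(A3) = ES + duration = 12 + 4 = 16
Successor of A3 is M. ES(M) = max(sum(A), sum(B)) = max(16, 18) = 18
Free float = ES(successor) - EF(current) = 18 - 16 = 2

2


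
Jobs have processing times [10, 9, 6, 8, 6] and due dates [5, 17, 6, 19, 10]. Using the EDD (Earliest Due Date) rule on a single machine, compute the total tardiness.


Sort by due date (EDD order): [(10, 5), (6, 6), (6, 10), (9, 17), (8, 19)]
Compute completion times and tardiness:
  Job 1: p=10, d=5, C=10, tardiness=max(0,10-5)=5
  Job 2: p=6, d=6, C=16, tardiness=max(0,16-6)=10
  Job 3: p=6, d=10, C=22, tardiness=max(0,22-10)=12
  Job 4: p=9, d=17, C=31, tardiness=max(0,31-17)=14
  Job 5: p=8, d=19, C=39, tardiness=max(0,39-19)=20
Total tardiness = 61

61


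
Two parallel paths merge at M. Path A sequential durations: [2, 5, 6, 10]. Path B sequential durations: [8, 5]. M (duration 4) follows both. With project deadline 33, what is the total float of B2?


Forward pass: ES(B2) = sum of predecessors on chain B = 8
EF = ES + duration = 8 + 5 = 13
Backward pass: LF(M) = deadline = 33; LS(M) = 33 - 4 = 29
LF(B2) = LS(M) - sum(successors on chain B) = 29 - 0 = 29
LS = LF - duration = 29 - 5 = 24
Total float = LS - ES = 24 - 8 = 16

16


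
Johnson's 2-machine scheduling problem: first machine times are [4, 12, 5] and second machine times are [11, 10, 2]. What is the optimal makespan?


Apply Johnson's rule:
  Group 1 (a <= b): [(1, 4, 11)]
  Group 2 (a > b): [(2, 12, 10), (3, 5, 2)]
Optimal job order: [1, 2, 3]
Schedule:
  Job 1: M1 done at 4, M2 done at 15
  Job 2: M1 done at 16, M2 done at 26
  Job 3: M1 done at 21, M2 done at 28
Makespan = 28

28


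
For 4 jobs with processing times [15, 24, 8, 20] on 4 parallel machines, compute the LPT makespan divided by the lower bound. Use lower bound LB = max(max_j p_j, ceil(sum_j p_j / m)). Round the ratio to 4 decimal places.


LPT order: [24, 20, 15, 8]
Machine loads after assignment: [24, 20, 15, 8]
LPT makespan = 24
Lower bound = max(max_job, ceil(total/4)) = max(24, 17) = 24
Ratio = 24 / 24 = 1.0

1.0


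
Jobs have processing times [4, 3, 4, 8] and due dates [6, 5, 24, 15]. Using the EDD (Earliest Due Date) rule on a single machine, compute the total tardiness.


Sort by due date (EDD order): [(3, 5), (4, 6), (8, 15), (4, 24)]
Compute completion times and tardiness:
  Job 1: p=3, d=5, C=3, tardiness=max(0,3-5)=0
  Job 2: p=4, d=6, C=7, tardiness=max(0,7-6)=1
  Job 3: p=8, d=15, C=15, tardiness=max(0,15-15)=0
  Job 4: p=4, d=24, C=19, tardiness=max(0,19-24)=0
Total tardiness = 1

1


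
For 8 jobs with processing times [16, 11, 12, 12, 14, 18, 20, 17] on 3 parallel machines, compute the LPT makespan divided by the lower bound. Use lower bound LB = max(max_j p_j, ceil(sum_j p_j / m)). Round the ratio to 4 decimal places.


LPT order: [20, 18, 17, 16, 14, 12, 12, 11]
Machine loads after assignment: [44, 43, 33]
LPT makespan = 44
Lower bound = max(max_job, ceil(total/3)) = max(20, 40) = 40
Ratio = 44 / 40 = 1.1

1.1


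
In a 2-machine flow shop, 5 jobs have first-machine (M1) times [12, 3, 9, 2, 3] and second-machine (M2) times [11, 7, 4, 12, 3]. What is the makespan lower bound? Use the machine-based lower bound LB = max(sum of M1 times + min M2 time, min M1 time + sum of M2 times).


LB1 = sum(M1 times) + min(M2 times) = 29 + 3 = 32
LB2 = min(M1 times) + sum(M2 times) = 2 + 37 = 39
Lower bound = max(LB1, LB2) = max(32, 39) = 39

39


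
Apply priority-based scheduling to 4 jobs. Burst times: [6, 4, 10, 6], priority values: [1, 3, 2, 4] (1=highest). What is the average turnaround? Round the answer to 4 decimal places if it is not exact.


Sort by priority (ascending = highest first):
Order: [(1, 6), (2, 10), (3, 4), (4, 6)]
Completion times:
  Priority 1, burst=6, C=6
  Priority 2, burst=10, C=16
  Priority 3, burst=4, C=20
  Priority 4, burst=6, C=26
Average turnaround = 68/4 = 17.0

17.0


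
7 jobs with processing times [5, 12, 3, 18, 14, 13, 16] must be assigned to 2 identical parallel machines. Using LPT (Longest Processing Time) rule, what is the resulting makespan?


Sort jobs in decreasing order (LPT): [18, 16, 14, 13, 12, 5, 3]
Assign each job to the least loaded machine:
  Machine 1: jobs [18, 13, 5, 3], load = 39
  Machine 2: jobs [16, 14, 12], load = 42
Makespan = max load = 42

42


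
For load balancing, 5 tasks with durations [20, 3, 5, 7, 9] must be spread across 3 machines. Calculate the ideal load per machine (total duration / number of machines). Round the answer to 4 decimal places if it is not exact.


Total processing time = 20 + 3 + 5 + 7 + 9 = 44
Number of machines = 3
Ideal balanced load = 44 / 3 = 14.6667

14.6667


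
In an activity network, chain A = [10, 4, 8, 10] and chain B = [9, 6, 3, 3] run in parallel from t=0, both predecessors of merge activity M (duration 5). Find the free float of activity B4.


ES(B4) = sum of predecessors on chain B = 18
EF(B4) = ES + duration = 18 + 3 = 21
Successor of B4 is M. ES(M) = max(sum(A), sum(B)) = max(32, 21) = 32
Free float = ES(successor) - EF(current) = 32 - 21 = 11

11


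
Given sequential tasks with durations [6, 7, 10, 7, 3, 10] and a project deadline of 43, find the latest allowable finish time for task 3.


LF(activity 3) = deadline - sum of successor durations
Successors: activities 4 through 6 with durations [7, 3, 10]
Sum of successor durations = 20
LF = 43 - 20 = 23

23


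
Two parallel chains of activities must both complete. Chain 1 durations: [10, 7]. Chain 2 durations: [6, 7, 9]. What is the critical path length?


Path A total = 10 + 7 = 17
Path B total = 6 + 7 + 9 = 22
Critical path = longest path = max(17, 22) = 22

22


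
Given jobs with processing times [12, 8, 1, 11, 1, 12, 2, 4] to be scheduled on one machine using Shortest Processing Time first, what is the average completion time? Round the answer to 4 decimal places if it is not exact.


Sort jobs by processing time (SPT order): [1, 1, 2, 4, 8, 11, 12, 12]
Compute completion times sequentially:
  Job 1: processing = 1, completes at 1
  Job 2: processing = 1, completes at 2
  Job 3: processing = 2, completes at 4
  Job 4: processing = 4, completes at 8
  Job 5: processing = 8, completes at 16
  Job 6: processing = 11, completes at 27
  Job 7: processing = 12, completes at 39
  Job 8: processing = 12, completes at 51
Sum of completion times = 148
Average completion time = 148/8 = 18.5

18.5


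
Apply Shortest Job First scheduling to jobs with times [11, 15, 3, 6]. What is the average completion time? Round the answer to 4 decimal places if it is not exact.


SJF order (ascending): [3, 6, 11, 15]
Completion times:
  Job 1: burst=3, C=3
  Job 2: burst=6, C=9
  Job 3: burst=11, C=20
  Job 4: burst=15, C=35
Average completion = 67/4 = 16.75

16.75


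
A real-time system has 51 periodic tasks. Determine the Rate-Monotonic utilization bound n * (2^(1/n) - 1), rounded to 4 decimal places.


Compute 2^(1/51) = 1.0136839003
Subtract 1: 1.0136839003 - 1 = 0.0136839003
Multiply by n: 51 * 0.0136839003 = 0.6978789153
Round to 4 dp: 0.6979

0.6979


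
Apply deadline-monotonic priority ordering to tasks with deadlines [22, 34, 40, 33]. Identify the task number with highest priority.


Sort tasks by relative deadline (ascending):
  Task 1: deadline = 22
  Task 4: deadline = 33
  Task 2: deadline = 34
  Task 3: deadline = 40
Priority order (highest first): [1, 4, 2, 3]
Highest priority task = 1

1


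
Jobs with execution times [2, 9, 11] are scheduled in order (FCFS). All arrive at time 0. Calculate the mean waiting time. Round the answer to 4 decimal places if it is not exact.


FCFS order (as given): [2, 9, 11]
Waiting times:
  Job 1: wait = 0
  Job 2: wait = 2
  Job 3: wait = 11
Sum of waiting times = 13
Average waiting time = 13/3 = 4.3333

4.3333


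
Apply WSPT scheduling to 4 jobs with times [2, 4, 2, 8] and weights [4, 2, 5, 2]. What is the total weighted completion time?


Compute p/w ratios and sort ascending (WSPT): [(2, 5), (2, 4), (4, 2), (8, 2)]
Compute weighted completion times:
  Job (p=2,w=5): C=2, w*C=5*2=10
  Job (p=2,w=4): C=4, w*C=4*4=16
  Job (p=4,w=2): C=8, w*C=2*8=16
  Job (p=8,w=2): C=16, w*C=2*16=32
Total weighted completion time = 74

74


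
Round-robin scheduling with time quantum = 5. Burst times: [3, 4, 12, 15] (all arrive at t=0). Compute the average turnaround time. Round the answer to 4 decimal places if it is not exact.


Time quantum = 5
Execution trace:
  J1 runs 3 units, time = 3
  J2 runs 4 units, time = 7
  J3 runs 5 units, time = 12
  J4 runs 5 units, time = 17
  J3 runs 5 units, time = 22
  J4 runs 5 units, time = 27
  J3 runs 2 units, time = 29
  J4 runs 5 units, time = 34
Finish times: [3, 7, 29, 34]
Average turnaround = 73/4 = 18.25

18.25


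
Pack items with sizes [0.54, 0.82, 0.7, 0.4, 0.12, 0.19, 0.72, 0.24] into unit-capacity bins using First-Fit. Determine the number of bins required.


Place items sequentially using First-Fit:
  Item 0.54 -> new Bin 1
  Item 0.82 -> new Bin 2
  Item 0.7 -> new Bin 3
  Item 0.4 -> Bin 1 (now 0.94)
  Item 0.12 -> Bin 2 (now 0.94)
  Item 0.19 -> Bin 3 (now 0.89)
  Item 0.72 -> new Bin 4
  Item 0.24 -> Bin 4 (now 0.96)
Total bins used = 4

4


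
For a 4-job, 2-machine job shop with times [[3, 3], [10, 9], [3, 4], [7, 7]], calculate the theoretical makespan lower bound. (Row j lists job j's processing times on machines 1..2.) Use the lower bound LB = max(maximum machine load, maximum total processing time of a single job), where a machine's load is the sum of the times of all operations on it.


Machine loads:
  Machine 1: 3 + 10 + 3 + 7 = 23
  Machine 2: 3 + 9 + 4 + 7 = 23
Max machine load = 23
Job totals:
  Job 1: 6
  Job 2: 19
  Job 3: 7
  Job 4: 14
Max job total = 19
Lower bound = max(23, 19) = 23

23


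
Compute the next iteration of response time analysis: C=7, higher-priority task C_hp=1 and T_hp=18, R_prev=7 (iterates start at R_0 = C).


R_next = C + ceil(R_prev / T_hp) * C_hp
ceil(7 / 18) = ceil(0.3889) = 1
Interference = 1 * 1 = 1
R_next = 7 + 1 = 8

8


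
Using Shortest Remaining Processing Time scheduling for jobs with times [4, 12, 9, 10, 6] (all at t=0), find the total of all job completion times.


Since all jobs arrive at t=0, SRPT equals SPT ordering.
SPT order: [4, 6, 9, 10, 12]
Completion times:
  Job 1: p=4, C=4
  Job 2: p=6, C=10
  Job 3: p=9, C=19
  Job 4: p=10, C=29
  Job 5: p=12, C=41
Total completion time = 4 + 10 + 19 + 29 + 41 = 103

103


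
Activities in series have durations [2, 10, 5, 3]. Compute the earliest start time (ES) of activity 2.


Activity 2 starts after activities 1 through 1 complete.
Predecessor durations: [2]
ES = 2 = 2

2


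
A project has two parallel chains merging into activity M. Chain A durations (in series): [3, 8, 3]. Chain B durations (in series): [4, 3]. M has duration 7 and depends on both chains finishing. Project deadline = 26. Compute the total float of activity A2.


Forward pass: ES(A2) = sum of predecessors on chain A = 3
EF = ES + duration = 3 + 8 = 11
Backward pass: LF(M) = deadline = 26; LS(M) = 26 - 7 = 19
LF(A2) = LS(M) - sum(successors on chain A) = 19 - 3 = 16
LS = LF - duration = 16 - 8 = 8
Total float = LS - ES = 8 - 3 = 5

5


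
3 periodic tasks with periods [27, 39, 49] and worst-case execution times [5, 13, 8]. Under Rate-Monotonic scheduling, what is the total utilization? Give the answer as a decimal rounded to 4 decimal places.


Compute individual utilizations (exact fractions):
  Task 1: C/T = 5/27 (approx. 0.1852)
  Task 2: C/T = 13/39 = 1/3 (approx. 0.3333)
  Task 3: C/T = 8/49 (approx. 0.1633)
Total utilization U = 5/27 + 1/3 + 8/49 = 902/1323
Rounded to 4 decimal places: U = 0.6818
RM (Liu & Layland) bound for 3 tasks = 0.779763; compare with U = 902/1323 (approx. 0.681784)
U <= bound, so schedulable by RM sufficient condition.

0.6818


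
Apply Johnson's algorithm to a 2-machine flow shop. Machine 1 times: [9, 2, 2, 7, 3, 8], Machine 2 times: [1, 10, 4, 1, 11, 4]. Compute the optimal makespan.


Apply Johnson's rule:
  Group 1 (a <= b): [(2, 2, 10), (3, 2, 4), (5, 3, 11)]
  Group 2 (a > b): [(6, 8, 4), (1, 9, 1), (4, 7, 1)]
Optimal job order: [2, 3, 5, 6, 1, 4]
Schedule:
  Job 2: M1 done at 2, M2 done at 12
  Job 3: M1 done at 4, M2 done at 16
  Job 5: M1 done at 7, M2 done at 27
  Job 6: M1 done at 15, M2 done at 31
  Job 1: M1 done at 24, M2 done at 32
  Job 4: M1 done at 31, M2 done at 33
Makespan = 33

33


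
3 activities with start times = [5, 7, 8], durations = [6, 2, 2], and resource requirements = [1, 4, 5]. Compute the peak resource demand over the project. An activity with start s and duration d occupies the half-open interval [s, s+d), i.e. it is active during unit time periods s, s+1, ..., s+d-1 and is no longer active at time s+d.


Each activity i is active on [start_i, start_i + duration_i).
Compute total resource usage per time slot:
  t=0: active resources = [], total = 0
  t=1: active resources = [], total = 0
  t=2: active resources = [], total = 0
  t=3: active resources = [], total = 0
  t=4: active resources = [], total = 0
  t=5: active resources = [1], total = 1
  t=6: active resources = [1], total = 1
  t=7: active resources = [1, 4], total = 5
  t=8: active resources = [1, 4, 5], total = 10
  t=9: active resources = [1, 5], total = 6
  t=10: active resources = [1], total = 1
Peak resource demand = 10

10


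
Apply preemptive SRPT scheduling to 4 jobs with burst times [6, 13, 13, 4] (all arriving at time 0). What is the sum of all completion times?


Since all jobs arrive at t=0, SRPT equals SPT ordering.
SPT order: [4, 6, 13, 13]
Completion times:
  Job 1: p=4, C=4
  Job 2: p=6, C=10
  Job 3: p=13, C=23
  Job 4: p=13, C=36
Total completion time = 4 + 10 + 23 + 36 = 73

73


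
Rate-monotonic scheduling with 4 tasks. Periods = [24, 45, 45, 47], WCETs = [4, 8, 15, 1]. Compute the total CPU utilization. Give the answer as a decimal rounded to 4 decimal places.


Compute individual utilizations (exact fractions):
  Task 1: C/T = 4/24 = 1/6 (approx. 0.1667)
  Task 2: C/T = 8/45 (approx. 0.1778)
  Task 3: C/T = 15/45 = 1/3 (approx. 0.3333)
  Task 4: C/T = 1/47 (approx. 0.0213)
Total utilization U = 1/6 + 8/45 + 1/3 + 1/47 = 2957/4230
Rounded to 4 decimal places: U = 0.6991
RM (Liu & Layland) bound for 4 tasks = 0.756828; compare with U = 2957/4230 (approx. 0.699054)
U <= bound, so schedulable by RM sufficient condition.

0.6991


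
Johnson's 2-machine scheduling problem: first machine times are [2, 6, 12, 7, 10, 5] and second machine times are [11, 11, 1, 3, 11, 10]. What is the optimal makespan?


Apply Johnson's rule:
  Group 1 (a <= b): [(1, 2, 11), (6, 5, 10), (2, 6, 11), (5, 10, 11)]
  Group 2 (a > b): [(4, 7, 3), (3, 12, 1)]
Optimal job order: [1, 6, 2, 5, 4, 3]
Schedule:
  Job 1: M1 done at 2, M2 done at 13
  Job 6: M1 done at 7, M2 done at 23
  Job 2: M1 done at 13, M2 done at 34
  Job 5: M1 done at 23, M2 done at 45
  Job 4: M1 done at 30, M2 done at 48
  Job 3: M1 done at 42, M2 done at 49
Makespan = 49

49
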